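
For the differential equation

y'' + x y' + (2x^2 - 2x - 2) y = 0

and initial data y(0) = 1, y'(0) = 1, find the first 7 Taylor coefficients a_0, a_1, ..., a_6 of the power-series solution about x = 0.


Ansatz: y(x) = sum_{n>=0} a_n x^n, so y'(x) = sum_{n>=1} n a_n x^(n-1) and y''(x) = sum_{n>=2} n(n-1) a_n x^(n-2).
Substitute into P(x) y'' + Q(x) y' + R(x) y = 0 with P(x) = 1, Q(x) = x, R(x) = 2x^2 - 2x - 2, and match powers of x.
Initial conditions: a_0 = 1, a_1 = 1.
Setting the coefficient of each power of x to zero and solving order by order (substituting the coefficients already found):
  x^0: 2 a_2 - 2 a_0 = 0  ->  2 a_2 = 2 a_0 = 2  ->  a_2 = 1
  x^1: 6 a_3 - a_1 - 2 a_0 = 0  ->  6 a_3 = a_1 + 2 a_0 = 3  ->  a_3 = 1/2
  x^2: 12 a_4 - 2 a_1 + 2 a_0 = 0  ->  12 a_4 = 2 a_1 - 2 a_0 = 0  ->  a_4 = 0
  x^3: 20 a_5 + a_3 - 2 a_2 + 2 a_1 = 0  ->  20 a_5 = -a_3 + 2 a_2 - 2 a_1 = -1/2  ->  a_5 = -1/40
  x^4: 30 a_6 + 2 a_4 - 2 a_3 + 2 a_2 = 0  ->  30 a_6 = -2 a_4 + 2 a_3 - 2 a_2 = -1  ->  a_6 = -1/30
Truncated series: y(x) = 1 + x + x^2 + (1/2) x^3 - (1/40) x^5 - (1/30) x^6 + O(x^7).

a_0 = 1; a_1 = 1; a_2 = 1; a_3 = 1/2; a_4 = 0; a_5 = -1/40; a_6 = -1/30


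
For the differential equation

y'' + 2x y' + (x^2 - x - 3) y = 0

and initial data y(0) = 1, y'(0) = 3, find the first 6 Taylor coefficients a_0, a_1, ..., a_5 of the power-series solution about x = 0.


Ansatz: y(x) = sum_{n>=0} a_n x^n, so y'(x) = sum_{n>=1} n a_n x^(n-1) and y''(x) = sum_{n>=2} n(n-1) a_n x^(n-2).
Substitute into P(x) y'' + Q(x) y' + R(x) y = 0 with P(x) = 1, Q(x) = 2x, R(x) = x^2 - x - 3, and match powers of x.
Initial conditions: a_0 = 1, a_1 = 3.
Setting the coefficient of each power of x to zero and solving order by order (substituting the coefficients already found):
  x^0: 2 a_2 - 3 a_0 = 0  ->  2 a_2 = 3 a_0 = 3  ->  a_2 = 3/2
  x^1: 6 a_3 - a_1 - a_0 = 0  ->  6 a_3 = a_1 + a_0 = 4  ->  a_3 = 2/3
  x^2: 12 a_4 + a_2 - a_1 + a_0 = 0  ->  12 a_4 = -a_2 + a_1 - a_0 = 1/2  ->  a_4 = 1/24
  x^3: 20 a_5 + 3 a_3 - a_2 + a_1 = 0  ->  20 a_5 = -3 a_3 + a_2 - a_1 = -7/2  ->  a_5 = -7/40
Truncated series: y(x) = 1 + 3 x + (3/2) x^2 + (2/3) x^3 + (1/24) x^4 - (7/40) x^5 + O(x^6).

a_0 = 1; a_1 = 3; a_2 = 3/2; a_3 = 2/3; a_4 = 1/24; a_5 = -7/40


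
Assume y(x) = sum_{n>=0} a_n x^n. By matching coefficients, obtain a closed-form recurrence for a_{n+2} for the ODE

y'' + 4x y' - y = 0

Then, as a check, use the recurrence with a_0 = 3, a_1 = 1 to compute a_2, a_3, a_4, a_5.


Substitute y = sum_n a_n x^n.
y''(x) has coefficient (n+2)(n+1) a_{n+2} at x^n;
4 x y'(x) has coefficient 4 n a_n at x^n (shift);
-y(x) has coefficient -1 a_n at x^n.
Matching x^n: (n+2)(n+1) a_{n+2} + (4n - 1) a_n = 0.
Thus a_{n+2} = (-4n + 1) / ((n+1)(n+2)) * a_n.

Check with a_0 = 3, a_1 = 1 (apply the recurrence for n = 0, 1, 2, 3): a_0 = 3, a_1 = 1, a_2 = 3/2, a_3 = -1/2, a_4 = -7/8, a_5 = 11/40.

a_(n+2) = (-4n + 1) / ((n+1)(n+2)) * a_n; check: a_0 = 3, a_1 = 1, a_2 = 3/2, a_3 = -1/2, a_4 = -7/8, a_5 = 11/40


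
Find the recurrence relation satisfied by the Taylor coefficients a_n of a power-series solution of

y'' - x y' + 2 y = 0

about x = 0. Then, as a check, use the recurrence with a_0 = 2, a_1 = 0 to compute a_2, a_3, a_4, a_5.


Substitute y = sum_n a_n x^n.
y''(x) has coefficient (n+2)(n+1) a_{n+2} at x^n;
-x y'(x) has coefficient -n a_n at x^n (shift);
2 y(x) has coefficient 2 a_n at x^n.
Matching x^n: (n+2)(n+1) a_{n+2} + (-n + 2) a_n = 0.
Thus a_{n+2} = (n - 2) / ((n+1)(n+2)) * a_n.

Check with a_0 = 2, a_1 = 0 (apply the recurrence for n = 0, 1, 2, 3): a_0 = 2, a_1 = 0, a_2 = -2, a_3 = 0, a_4 = 0, a_5 = 0.

a_(n+2) = (n - 2) / ((n+1)(n+2)) * a_n; check: a_0 = 2, a_1 = 0, a_2 = -2, a_3 = 0, a_4 = 0, a_5 = 0


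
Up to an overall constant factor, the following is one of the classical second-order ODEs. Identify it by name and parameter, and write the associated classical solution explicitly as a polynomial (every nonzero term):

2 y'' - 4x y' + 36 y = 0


All three coefficients share the factor 2; dividing through by 2 gives  y'' - 2x y' + 18 y = 0.
This matches the Hermite equation y'' - 2x y' + 2n y = 0 with 2n = 18, so n = 9; the polynomial solution is H_9(x).
With y = sum_k a_k x^k, matching x^k gives (k+2)(k+1) a_{k+2} = 2(k - n) a_k = 2(k - 9) a_k. The right side vanishes at k = 9, so the series with the parity of 9 terminates at degree 9.
Standard normalization: leading coefficient of H_n is 2^n, so a_9 = 2^9 = 512. Work downward with a_k = (k+1)(k+2) a_{k+2} / (2(k - n)):
  a_7 = (8)(9)(512) / (2(7 - 9)) = 36864/(-4) = -9216
  a_5 = (6)(7)(-9216) / (2(5 - 9)) = -387072/(-8) = 48384
  a_3 = (4)(5)(48384) / (2(3 - 9)) = 967680/(-12) = -80640
  a_1 = (2)(3)(-80640) / (2(1 - 9)) = -483840/(-16) = 30240
Hence H_9(x) = 512 x^9 - 9216 x^7 + 48384 x^5 - 80640 x^3 + 30240 x.

H_9(x); series = 512 x^9 - 9216 x^7 + 48384 x^5 - 80640 x^3 + 30240 x


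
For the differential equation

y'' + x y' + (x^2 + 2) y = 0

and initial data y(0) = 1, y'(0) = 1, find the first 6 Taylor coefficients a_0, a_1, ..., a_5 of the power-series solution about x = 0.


Ansatz: y(x) = sum_{n>=0} a_n x^n, so y'(x) = sum_{n>=1} n a_n x^(n-1) and y''(x) = sum_{n>=2} n(n-1) a_n x^(n-2).
Substitute into P(x) y'' + Q(x) y' + R(x) y = 0 with P(x) = 1, Q(x) = x, R(x) = x^2 + 2, and match powers of x.
Initial conditions: a_0 = 1, a_1 = 1.
Setting the coefficient of each power of x to zero and solving order by order (substituting the coefficients already found):
  x^0: 2 a_2 + 2 a_0 = 0  ->  2 a_2 = -2 a_0 = -2  ->  a_2 = -1
  x^1: 6 a_3 + 3 a_1 = 0  ->  6 a_3 = -3 a_1 = -3  ->  a_3 = -1/2
  x^2: 12 a_4 + 4 a_2 + a_0 = 0  ->  12 a_4 = -4 a_2 - a_0 = 3  ->  a_4 = 1/4
  x^3: 20 a_5 + 5 a_3 + a_1 = 0  ->  20 a_5 = -5 a_3 - a_1 = 3/2  ->  a_5 = 3/40
Truncated series: y(x) = 1 + x - x^2 - (1/2) x^3 + (1/4) x^4 + (3/40) x^5 + O(x^6).

a_0 = 1; a_1 = 1; a_2 = -1; a_3 = -1/2; a_4 = 1/4; a_5 = 3/40


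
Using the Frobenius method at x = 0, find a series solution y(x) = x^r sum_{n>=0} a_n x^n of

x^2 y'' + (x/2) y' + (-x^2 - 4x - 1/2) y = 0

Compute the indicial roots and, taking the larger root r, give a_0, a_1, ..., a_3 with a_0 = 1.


Write in Frobenius form y'' + (p(x)/x) y' + (q(x)/x^2) y = 0:
  p(x) = 1/2,  q(x) = -x^2 - 4x - 1/2.
Indicial equation: r(r-1) + (1/2) r + (-1/2) = 0 -> roots r_1 = 1, r_2 = -1/2.
Take r = r_1 = 1. Let y(x) = x^r sum_{n>=0} a_n x^n with a_0 = 1.
Substitute y = x^r sum a_n x^n and match x^{r+n}. The recurrence is
  D(n) a_n - 4 a_{n-1} - 1 a_{n-2} = 0,  where D(n) = (r+n)(r+n-1) + (1/2)(r+n) + (-1/2).
  a_n = [4 a_{n-1} + 1 a_{n-2}] / D(n).
Since the indicial polynomial factors as (r - r_1)(r - r_2), D(n) = (r_1 + n - r_1)(r_1 + n - r_2) = n(n + 3/2).
Evaluating step by step (a_0 = 1):
  n = 1: D(1) = 1(1 + 3/2) = 5/2; numerator = 4(1) = 4; a_1 = (4)/(5/2) = 8/5
  n = 2: D(2) = 2(2 + 3/2) = 7; numerator = 4(8/5) + 1(1) = 37/5; a_2 = (37/5)/(7) = 37/35
  n = 3: D(3) = 3(3 + 3/2) = 27/2; numerator = 4(37/35) + 1(8/5) = 204/35; a_3 = (204/35)/(27/2) = 136/315

r = 1; a_0 = 1; a_1 = 8/5; a_2 = 37/35; a_3 = 136/315


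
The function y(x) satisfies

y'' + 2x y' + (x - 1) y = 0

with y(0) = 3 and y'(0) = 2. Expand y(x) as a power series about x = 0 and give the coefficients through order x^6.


Ansatz: y(x) = sum_{n>=0} a_n x^n, so y'(x) = sum_{n>=1} n a_n x^(n-1) and y''(x) = sum_{n>=2} n(n-1) a_n x^(n-2).
Substitute into P(x) y'' + Q(x) y' + R(x) y = 0 with P(x) = 1, Q(x) = 2x, R(x) = x - 1, and match powers of x.
Initial conditions: a_0 = 3, a_1 = 2.
Setting the coefficient of each power of x to zero and solving order by order (substituting the coefficients already found):
  x^0: 2 a_2 - a_0 = 0  ->  2 a_2 = a_0 = 3  ->  a_2 = 3/2
  x^1: 6 a_3 + a_1 + a_0 = 0  ->  6 a_3 = -a_1 - a_0 = -5  ->  a_3 = -5/6
  x^2: 12 a_4 + 3 a_2 + a_1 = 0  ->  12 a_4 = -3 a_2 - a_1 = -13/2  ->  a_4 = -13/24
  x^3: 20 a_5 + 5 a_3 + a_2 = 0  ->  20 a_5 = -5 a_3 - a_2 = 8/3  ->  a_5 = 2/15
  x^4: 30 a_6 + 7 a_4 + a_3 = 0  ->  30 a_6 = -7 a_4 - a_3 = 37/8  ->  a_6 = 37/240
Truncated series: y(x) = 3 + 2 x + (3/2) x^2 - (5/6) x^3 - (13/24) x^4 + (2/15) x^5 + (37/240) x^6 + O(x^7).

a_0 = 3; a_1 = 2; a_2 = 3/2; a_3 = -5/6; a_4 = -13/24; a_5 = 2/15; a_6 = 37/240


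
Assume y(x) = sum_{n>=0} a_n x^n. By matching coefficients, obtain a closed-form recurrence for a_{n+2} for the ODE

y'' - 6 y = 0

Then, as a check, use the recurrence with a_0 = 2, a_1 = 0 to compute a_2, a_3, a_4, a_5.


Substitute y = sum_n a_n x^n into y'' + (const) y = 0.
y''(x) = sum_{n>=0} (n+2)(n+1) a_{n+2} x^n.
The ODE becomes sum_n [(n+2)(n+1) a_{n+2} - 6 a_n] x^n = 0.
Setting each coefficient to zero gives the recurrence:
  (n+2)(n+1) a_{n+2} - 6 a_n = 0,
  a_{n+2} = 6 / ((n+1)(n+2)) a_n.

Check with a_0 = 2, a_1 = 0 (apply the recurrence for n = 0, 1, 2, 3): a_0 = 2, a_1 = 0, a_2 = 6, a_3 = 0, a_4 = 3, a_5 = 0.

a_{n+2} = 6/((n+1)(n+2)) * a_n; check: a_0 = 2, a_1 = 0, a_2 = 6, a_3 = 0, a_4 = 3, a_5 = 0


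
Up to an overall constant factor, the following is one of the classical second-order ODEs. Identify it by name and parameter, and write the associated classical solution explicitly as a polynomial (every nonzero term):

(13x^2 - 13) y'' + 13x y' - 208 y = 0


All three coefficients share the factor -13; dividing through by -13 gives  (1 - x^2) y'' - x y' + 16 y = 0.
This matches the Chebyshev equation (1 - x^2) y'' - x y' + n^2 y = 0 (note the -x y' term, not -2x y') with n^2 = 16, so n = 4; the polynomial solution is T_4(x).
With y = sum_k a_k x^k, matching x^k gives (k+2)(k+1) a_{k+2} = (k^2 - n^2) a_k = (k - 4)(k + 4) a_k. The right side vanishes at k = 4, so the series with the parity of 4 terminates at degree 4.
Standard normalization: leading coefficient of T_n is 2^(n-1), so a_4 = 2^3 = 8. Work downward with a_k = (k+1)(k+2) a_{k+2} / ((k - 4)(k + 4)):
  a_2 = (3)(4)(8) / ((2 - 4)(2 + 4)) = 96/(-12) = -8
  a_0 = (1)(2)(-8) / ((0 - 4)(0 + 4)) = -16/(-16) = 1
Hence T_4(x) = 8 x^4 - 8 x^2 + 1.

T_4(x); series = 8 x^4 - 8 x^2 + 1


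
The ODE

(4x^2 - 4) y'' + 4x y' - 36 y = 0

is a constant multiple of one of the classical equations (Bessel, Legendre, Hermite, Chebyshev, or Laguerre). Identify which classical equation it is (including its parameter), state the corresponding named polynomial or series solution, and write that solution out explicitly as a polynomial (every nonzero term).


All three coefficients share the factor -4; dividing through by -4 gives  (1 - x^2) y'' - x y' + 9 y = 0.
This matches the Chebyshev equation (1 - x^2) y'' - x y' + n^2 y = 0 (note the -x y' term, not -2x y') with n^2 = 9, so n = 3; the polynomial solution is T_3(x).
With y = sum_k a_k x^k, matching x^k gives (k+2)(k+1) a_{k+2} = (k^2 - n^2) a_k = (k - 3)(k + 3) a_k. The right side vanishes at k = 3, so the series with the parity of 3 terminates at degree 3.
Standard normalization: leading coefficient of T_n is 2^(n-1), so a_3 = 2^2 = 4. Work downward with a_k = (k+1)(k+2) a_{k+2} / ((k - 3)(k + 3)):
  a_1 = (2)(3)(4) / ((1 - 3)(1 + 3)) = 24/(-8) = -3
Hence T_3(x) = 4 x^3 - 3 x.

T_3(x); series = 4 x^3 - 3 x


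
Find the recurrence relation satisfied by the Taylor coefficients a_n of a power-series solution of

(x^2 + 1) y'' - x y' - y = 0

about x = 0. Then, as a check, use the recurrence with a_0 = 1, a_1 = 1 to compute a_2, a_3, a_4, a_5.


Substitute y = sum_n a_n x^n.
(1 + 1 x^2) y'' contributes (n+2)(n+1) a_{n+2} + n(n-1) a_n at x^n.
-x y'(x) contributes -n a_n at x^n.
-y(x) contributes -1 a_n at x^n.
Matching x^n: (n+2)(n+1) a_{n+2} + (n(n-1) - n - 1) a_n = 0.
Thus a_{n+2} = (-n(n-1) + n + 1) / ((n+1)(n+2)) * a_n.

Check with a_0 = 1, a_1 = 1 (apply the recurrence for n = 0, 1, 2, 3): a_0 = 1, a_1 = 1, a_2 = 1/2, a_3 = 1/3, a_4 = 1/24, a_5 = -1/30.

a_(n+2) = (-n(n-1) + n + 1) / ((n+1)(n+2)) * a_n; check: a_0 = 1, a_1 = 1, a_2 = 1/2, a_3 = 1/3, a_4 = 1/24, a_5 = -1/30


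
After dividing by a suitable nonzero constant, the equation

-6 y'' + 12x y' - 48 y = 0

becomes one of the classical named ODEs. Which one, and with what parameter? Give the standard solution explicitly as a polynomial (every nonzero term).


All three coefficients share the factor -6; dividing through by -6 gives  y'' - 2x y' + 8 y = 0.
This matches the Hermite equation y'' - 2x y' + 2n y = 0 with 2n = 8, so n = 4; the polynomial solution is H_4(x).
With y = sum_k a_k x^k, matching x^k gives (k+2)(k+1) a_{k+2} = 2(k - n) a_k = 2(k - 4) a_k. The right side vanishes at k = 4, so the series with the parity of 4 terminates at degree 4.
Standard normalization: leading coefficient of H_n is 2^n, so a_4 = 2^4 = 16. Work downward with a_k = (k+1)(k+2) a_{k+2} / (2(k - n)):
  a_2 = (3)(4)(16) / (2(2 - 4)) = 192/(-4) = -48
  a_0 = (1)(2)(-48) / (2(0 - 4)) = -96/(-8) = 12
Hence H_4(x) = 16 x^4 - 48 x^2 + 12.

H_4(x); series = 16 x^4 - 48 x^2 + 12


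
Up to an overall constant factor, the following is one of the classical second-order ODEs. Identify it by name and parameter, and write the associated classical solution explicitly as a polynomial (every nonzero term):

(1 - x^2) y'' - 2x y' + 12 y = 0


The equation is already in a standard form:  (1 - x^2) y'' - 2x y' + 12 y = 0.
This matches the Legendre equation (1 - x^2) y'' - 2x y' + n(n+1) y = 0 (note the -2x y' term) with n(n+1) = 12, so n = 3; the polynomial solution is P_3(x).
With y = sum_k a_k x^k, matching x^k gives (k+2)(k+1) a_{k+2} = [k(k+1) - n(n+1)] a_k = (k - 3)(k + 4) a_k. The right side vanishes at k = 3, so the series with the parity of 3 terminates at degree 3.
Standard normalization (P_n(1) = 1): leading coefficient (2n)!/(2^n (n!)^2) = 720/(8*36) = 5/2, so a_3 = 5/2. Work downward with a_k = (k+1)(k+2) a_{k+2} / ((k - 3)(k + 4)):
  a_1 = (2)(3)(5/2) / ((1 - 3)(1 + 4)) = 15/(-10) = -3/2
Hence P_3(x) = 5 x^3/2 - 3 x/2.

P_3(x); series = 5 x^3/2 - 3 x/2


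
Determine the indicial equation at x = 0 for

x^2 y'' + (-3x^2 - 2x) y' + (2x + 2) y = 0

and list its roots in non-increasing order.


Divide by x^2 to reach normal form y'' + P_1(x) y' + P_2(x) y = 0 with P_1(x) = -3 - 2/x and P_2(x) = 2/x + 2/x^2.
x = 0 is a singular point because the y'-coefficient -3 - 2/x has a pole at x = 0 and the y-coefficient 2/x + 2/x^2 has a pole at x = 0.
It is a regular singular point because x P_1(x) = p(x) = -3x - 2 and x^2 P_2(x) = q(x) = 2x + 2 are polynomials, hence analytic at x = 0.
p(0) = -2,  q(0) = 2.
Indicial equation: r(r-1) + p(0) r + q(0) = 0, i.e. r^2 + (p(0) - 1) r + q(0) = 0, i.e. r^2 - 3 r + 2 = 0.
Discriminant: (-3)^2 - 4(2) = 1, so r = (3 ± 1)/2.
Solving: r_1 = 2, r_2 = 1.

indicial: r^2 - 3 r + 2 = 0; roots r_1 = 2, r_2 = 1


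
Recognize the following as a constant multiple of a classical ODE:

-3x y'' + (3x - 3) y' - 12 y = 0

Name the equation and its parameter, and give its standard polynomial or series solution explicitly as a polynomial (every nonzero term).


All three coefficients share the factor -3; dividing through by -3 gives  x y'' + (1 - x) y' + 4 y = 0.
This matches the Laguerre equation x y'' + (1 - x) y' + n y = 0 with n = 4; the polynomial solution is L_4(x).
With y = sum_k a_k x^k, matching x^k gives (k+1)k a_{k+1} + (k+1) a_{k+1} - k a_k + n a_k = 0, i.e. (k+1)^2 a_{k+1} = (k - n) a_k = (k - 4) a_k. The right side vanishes at k = 4, so the series terminates at degree 4.
Standard normalization L_n(0) = 1 gives a_0 = 1. Work upward with a_{k+1} = (k - 4) a_k / (k+1)^2:
  a_1 = (0 - 4)(1) / 1^2 = -4/1 = -4
  a_2 = (1 - 4)(-4) / 2^2 = 12/4 = 3
  a_3 = (2 - 4)(3) / 3^2 = -6/9 = -2/3
  a_4 = (3 - 4)(-2/3) / 4^2 = (2/3)/16 = 1/24
Hence L_4(x) = x^4/24 - 2 x^3/3 + 3 x^2 - 4 x + 1.

L_4(x); series = x^4/24 - 2 x^3/3 + 3 x^2 - 4 x + 1


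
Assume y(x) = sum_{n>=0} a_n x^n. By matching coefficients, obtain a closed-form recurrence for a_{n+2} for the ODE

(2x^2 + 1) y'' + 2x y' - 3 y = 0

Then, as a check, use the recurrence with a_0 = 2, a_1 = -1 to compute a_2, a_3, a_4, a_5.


Substitute y = sum_n a_n x^n.
(1 + 2 x^2) y'' contributes (n+2)(n+1) a_{n+2} + 2 n(n-1) a_n at x^n.
2 x y'(x) contributes 2 n a_n at x^n.
-3 y(x) contributes -3 a_n at x^n.
Matching x^n: (n+2)(n+1) a_{n+2} + (2 n(n-1) + 2 n - 3) a_n = 0.
Thus a_{n+2} = (-2 n(n-1) - 2 n + 3) / ((n+1)(n+2)) * a_n.

Check with a_0 = 2, a_1 = -1 (apply the recurrence for n = 0, 1, 2, 3): a_0 = 2, a_1 = -1, a_2 = 3, a_3 = -1/6, a_4 = -5/4, a_5 = 1/8.

a_(n+2) = (-2 n(n-1) - 2 n + 3) / ((n+1)(n+2)) * a_n; check: a_0 = 2, a_1 = -1, a_2 = 3, a_3 = -1/6, a_4 = -5/4, a_5 = 1/8


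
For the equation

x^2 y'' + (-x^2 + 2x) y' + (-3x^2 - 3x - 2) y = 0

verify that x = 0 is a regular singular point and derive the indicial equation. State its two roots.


Divide by x^2 to reach normal form y'' + P_1(x) y' + P_2(x) y = 0 with P_1(x) = -1 + 2/x and P_2(x) = -3 - 3/x - 2/x^2.
x = 0 is a singular point because the y'-coefficient -1 + 2/x has a pole at x = 0 and the y-coefficient -3 - 3/x - 2/x^2 has a pole at x = 0.
It is a regular singular point because x P_1(x) = p(x) = 2 - x and x^2 P_2(x) = q(x) = -3x^2 - 3x - 2 are polynomials, hence analytic at x = 0.
p(0) = 2,  q(0) = -2.
Indicial equation: r(r-1) + p(0) r + q(0) = 0, i.e. r^2 + (p(0) - 1) r + q(0) = 0, i.e. r^2 + 1 r - 2 = 0.
Discriminant: (1)^2 - 4(-2) = 9, so r = (-1 ± 3)/2.
Solving: r_1 = 1, r_2 = -2.

indicial: r^2 + 1 r - 2 = 0; roots r_1 = 1, r_2 = -2


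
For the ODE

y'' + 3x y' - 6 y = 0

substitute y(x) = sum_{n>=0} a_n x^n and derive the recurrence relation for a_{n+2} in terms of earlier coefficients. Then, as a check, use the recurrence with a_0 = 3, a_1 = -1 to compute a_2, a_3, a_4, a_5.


Substitute y = sum_n a_n x^n.
y''(x) has coefficient (n+2)(n+1) a_{n+2} at x^n;
3 x y'(x) has coefficient 3 n a_n at x^n (shift);
-6 y(x) has coefficient -6 a_n at x^n.
Matching x^n: (n+2)(n+1) a_{n+2} + (3n - 6) a_n = 0.
Thus a_{n+2} = (-3n + 6) / ((n+1)(n+2)) * a_n.

Check with a_0 = 3, a_1 = -1 (apply the recurrence for n = 0, 1, 2, 3): a_0 = 3, a_1 = -1, a_2 = 9, a_3 = -1/2, a_4 = 0, a_5 = 3/40.

a_(n+2) = (-3n + 6) / ((n+1)(n+2)) * a_n; check: a_0 = 3, a_1 = -1, a_2 = 9, a_3 = -1/2, a_4 = 0, a_5 = 3/40


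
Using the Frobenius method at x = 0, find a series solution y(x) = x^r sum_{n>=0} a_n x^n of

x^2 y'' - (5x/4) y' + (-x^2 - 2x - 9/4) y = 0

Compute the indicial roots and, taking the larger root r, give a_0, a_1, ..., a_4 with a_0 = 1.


Write in Frobenius form y'' + (p(x)/x) y' + (q(x)/x^2) y = 0:
  p(x) = -5/4,  q(x) = -x^2 - 2x - 9/4.
Indicial equation: r(r-1) + (-5/4) r + (-9/4) = 0 -> roots r_1 = 3, r_2 = -3/4.
Take r = r_1 = 3. Let y(x) = x^r sum_{n>=0} a_n x^n with a_0 = 1.
Substitute y = x^r sum a_n x^n and match x^{r+n}. The recurrence is
  D(n) a_n - 2 a_{n-1} - 1 a_{n-2} = 0,  where D(n) = (r+n)(r+n-1) + (-5/4)(r+n) + (-9/4).
  a_n = [2 a_{n-1} + 1 a_{n-2}] / D(n).
Since the indicial polynomial factors as (r - r_1)(r - r_2), D(n) = (r_1 + n - r_1)(r_1 + n - r_2) = n(n + 15/4).
Evaluating step by step (a_0 = 1):
  n = 1: D(1) = 1(1 + 15/4) = 19/4; numerator = 2(1) = 2; a_1 = (2)/(19/4) = 8/19
  n = 2: D(2) = 2(2 + 15/4) = 23/2; numerator = 2(8/19) + 1(1) = 35/19; a_2 = (35/19)/(23/2) = 70/437
  n = 3: D(3) = 3(3 + 15/4) = 81/4; numerator = 2(70/437) + 1(8/19) = 324/437; a_3 = (324/437)/(81/4) = 16/437
  n = 4: D(4) = 4(4 + 15/4) = 31; numerator = 2(16/437) + 1(70/437) = 102/437; a_4 = (102/437)/(31) = 102/13547

r = 3; a_0 = 1; a_1 = 8/19; a_2 = 70/437; a_3 = 16/437; a_4 = 102/13547


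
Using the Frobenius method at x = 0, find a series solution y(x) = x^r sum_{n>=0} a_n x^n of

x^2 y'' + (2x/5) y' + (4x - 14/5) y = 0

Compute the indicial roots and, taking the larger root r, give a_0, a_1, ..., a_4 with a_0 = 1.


Write in Frobenius form y'' + (p(x)/x) y' + (q(x)/x^2) y = 0:
  p(x) = 2/5,  q(x) = 4x - 14/5.
Indicial equation: r(r-1) + (2/5) r + (-14/5) = 0 -> roots r_1 = 2, r_2 = -7/5.
Take r = r_1 = 2. Let y(x) = x^r sum_{n>=0} a_n x^n with a_0 = 1.
Substitute y = x^r sum a_n x^n and match x^{r+n}. The recurrence is
  D(n) a_n + 4 a_{n-1} = 0,  where D(n) = (r+n)(r+n-1) + (2/5)(r+n) + (-14/5).
  a_n = -4 / D(n) * a_{n-1}.
Since the indicial polynomial factors as (r - r_1)(r - r_2), D(n) = (r_1 + n - r_1)(r_1 + n - r_2) = n(n + 17/5).
Evaluating step by step (a_0 = 1):
  n = 1: D(1) = 1(1 + 17/5) = 22/5; numerator = -4(1) = -4; a_1 = (-4)/(22/5) = -10/11
  n = 2: D(2) = 2(2 + 17/5) = 54/5; numerator = -4(-10/11) = 40/11; a_2 = (40/11)/(54/5) = 100/297
  n = 3: D(3) = 3(3 + 17/5) = 96/5; numerator = -4(100/297) = -400/297; a_3 = (-400/297)/(96/5) = -125/1782
  n = 4: D(4) = 4(4 + 17/5) = 148/5; numerator = -4(-125/1782) = 250/891; a_4 = (250/891)/(148/5) = 625/65934

r = 2; a_0 = 1; a_1 = -10/11; a_2 = 100/297; a_3 = -125/1782; a_4 = 625/65934


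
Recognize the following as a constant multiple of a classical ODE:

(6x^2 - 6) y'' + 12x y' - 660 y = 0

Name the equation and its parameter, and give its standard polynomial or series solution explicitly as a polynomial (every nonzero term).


All three coefficients share the factor -6; dividing through by -6 gives  (1 - x^2) y'' - 2x y' + 110 y = 0.
This matches the Legendre equation (1 - x^2) y'' - 2x y' + n(n+1) y = 0 (note the -2x y' term) with n(n+1) = 110, so n = 10; the polynomial solution is P_10(x).
With y = sum_k a_k x^k, matching x^k gives (k+2)(k+1) a_{k+2} = [k(k+1) - n(n+1)] a_k = (k - 10)(k + 11) a_k. The right side vanishes at k = 10, so the series with the parity of 10 terminates at degree 10.
Standard normalization (P_n(1) = 1): leading coefficient (2n)!/(2^n (n!)^2) = 2432902008176640000/(1024*13168189440000) = 46189/256, so a_10 = 46189/256. Work downward with a_k = (k+1)(k+2) a_{k+2} / ((k - 10)(k + 11)):
  a_8 = (9)(10)(46189/256) / ((8 - 10)(8 + 11)) = (2078505/128)/(-38) = -109395/256
  a_6 = (7)(8)(-109395/256) / ((6 - 10)(6 + 11)) = (-765765/32)/(-68) = 45045/128
  a_4 = (5)(6)(45045/128) / ((4 - 10)(4 + 11)) = (675675/64)/(-90) = -15015/128
  a_2 = (3)(4)(-15015/128) / ((2 - 10)(2 + 11)) = (-45045/32)/(-104) = 3465/256
  a_0 = (1)(2)(3465/256) / ((0 - 10)(0 + 11)) = (3465/128)/(-110) = -63/256
Hence P_10(x) = 46189 x^10/256 - 109395 x^8/256 + 45045 x^6/128 - 15015 x^4/128 + 3465 x^2/256 - 63/256.

P_10(x); series = 46189 x^10/256 - 109395 x^8/256 + 45045 x^6/128 - 15015 x^4/128 + 3465 x^2/256 - 63/256


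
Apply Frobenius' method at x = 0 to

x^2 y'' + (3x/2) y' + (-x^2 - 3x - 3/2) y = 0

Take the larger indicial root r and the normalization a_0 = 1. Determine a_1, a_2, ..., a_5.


Write in Frobenius form y'' + (p(x)/x) y' + (q(x)/x^2) y = 0:
  p(x) = 3/2,  q(x) = -x^2 - 3x - 3/2.
Indicial equation: r(r-1) + (3/2) r + (-3/2) = 0 -> roots r_1 = 1, r_2 = -3/2.
Take r = r_1 = 1. Let y(x) = x^r sum_{n>=0} a_n x^n with a_0 = 1.
Substitute y = x^r sum a_n x^n and match x^{r+n}. The recurrence is
  D(n) a_n - 3 a_{n-1} - 1 a_{n-2} = 0,  where D(n) = (r+n)(r+n-1) + (3/2)(r+n) + (-3/2).
  a_n = [3 a_{n-1} + 1 a_{n-2}] / D(n).
Since the indicial polynomial factors as (r - r_1)(r - r_2), D(n) = (r_1 + n - r_1)(r_1 + n - r_2) = n(n + 5/2).
Evaluating step by step (a_0 = 1):
  n = 1: D(1) = 1(1 + 5/2) = 7/2; numerator = 3(1) = 3; a_1 = (3)/(7/2) = 6/7
  n = 2: D(2) = 2(2 + 5/2) = 9; numerator = 3(6/7) + 1(1) = 25/7; a_2 = (25/7)/(9) = 25/63
  n = 3: D(3) = 3(3 + 5/2) = 33/2; numerator = 3(25/63) + 1(6/7) = 43/21; a_3 = (43/21)/(33/2) = 86/693
  n = 4: D(4) = 4(4 + 5/2) = 26; numerator = 3(86/693) + 1(25/63) = 533/693; a_4 = (533/693)/(26) = 41/1386
  n = 5: D(5) = 5(5 + 5/2) = 75/2; numerator = 3(41/1386) + 1(86/693) = 295/1386; a_5 = (295/1386)/(75/2) = 59/10395

r = 1; a_0 = 1; a_1 = 6/7; a_2 = 25/63; a_3 = 86/693; a_4 = 41/1386; a_5 = 59/10395


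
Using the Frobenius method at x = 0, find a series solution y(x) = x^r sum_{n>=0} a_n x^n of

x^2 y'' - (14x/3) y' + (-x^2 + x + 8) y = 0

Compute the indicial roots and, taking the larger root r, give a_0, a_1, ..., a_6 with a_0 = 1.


Write in Frobenius form y'' + (p(x)/x) y' + (q(x)/x^2) y = 0:
  p(x) = -14/3,  q(x) = -x^2 + x + 8.
Indicial equation: r(r-1) + (-14/3) r + (8) = 0 -> roots r_1 = 3, r_2 = 8/3.
Take r = r_1 = 3. Let y(x) = x^r sum_{n>=0} a_n x^n with a_0 = 1.
Substitute y = x^r sum a_n x^n and match x^{r+n}. The recurrence is
  D(n) a_n + 1 a_{n-1} - 1 a_{n-2} = 0,  where D(n) = (r+n)(r+n-1) + (-14/3)(r+n) + (8).
  a_n = [-1 a_{n-1} + 1 a_{n-2}] / D(n).
Since the indicial polynomial factors as (r - r_1)(r - r_2), D(n) = (r_1 + n - r_1)(r_1 + n - r_2) = n(n + 1/3).
Evaluating step by step (a_0 = 1):
  n = 1: D(1) = 1(1 + 1/3) = 4/3; numerator = -1(1) = -1; a_1 = (-1)/(4/3) = -3/4
  n = 2: D(2) = 2(2 + 1/3) = 14/3; numerator = -1(-3/4) + 1(1) = 7/4; a_2 = (7/4)/(14/3) = 3/8
  n = 3: D(3) = 3(3 + 1/3) = 10; numerator = -1(3/8) + 1(-3/4) = -9/8; a_3 = (-9/8)/(10) = -9/80
  n = 4: D(4) = 4(4 + 1/3) = 52/3; numerator = -1(-9/80) + 1(3/8) = 39/80; a_4 = (39/80)/(52/3) = 9/320
  n = 5: D(5) = 5(5 + 1/3) = 80/3; numerator = -1(9/320) + 1(-9/80) = -9/64; a_5 = (-9/64)/(80/3) = -27/5120
  n = 6: D(6) = 6(6 + 1/3) = 38; numerator = -1(-27/5120) + 1(9/320) = 171/5120; a_6 = (171/5120)/(38) = 9/10240

r = 3; a_0 = 1; a_1 = -3/4; a_2 = 3/8; a_3 = -9/80; a_4 = 9/320; a_5 = -27/5120; a_6 = 9/10240


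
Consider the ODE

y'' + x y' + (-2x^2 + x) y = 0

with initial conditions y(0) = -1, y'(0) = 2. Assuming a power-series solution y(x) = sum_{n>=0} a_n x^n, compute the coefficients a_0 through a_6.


Ansatz: y(x) = sum_{n>=0} a_n x^n, so y'(x) = sum_{n>=1} n a_n x^(n-1) and y''(x) = sum_{n>=2} n(n-1) a_n x^(n-2).
Substitute into P(x) y'' + Q(x) y' + R(x) y = 0 with P(x) = 1, Q(x) = x, R(x) = -2x^2 + x, and match powers of x.
Initial conditions: a_0 = -1, a_1 = 2.
Setting the coefficient of each power of x to zero and solving order by order (substituting the coefficients already found):
  x^0: 2 a_2 = 0  ->  a_2 = 0
  x^1: 6 a_3 + a_1 + a_0 = 0  ->  6 a_3 = -a_1 - a_0 = -1  ->  a_3 = -1/6
  x^2: 12 a_4 + 2 a_2 + a_1 - 2 a_0 = 0  ->  12 a_4 = -2 a_2 - a_1 + 2 a_0 = -4  ->  a_4 = -1/3
  x^3: 20 a_5 + 3 a_3 + a_2 - 2 a_1 = 0  ->  20 a_5 = -3 a_3 - a_2 + 2 a_1 = 9/2  ->  a_5 = 9/40
  x^4: 30 a_6 + 4 a_4 + a_3 - 2 a_2 = 0  ->  30 a_6 = -4 a_4 - a_3 + 2 a_2 = 3/2  ->  a_6 = 1/20
Truncated series: y(x) = -1 + 2 x - (1/6) x^3 - (1/3) x^4 + (9/40) x^5 + (1/20) x^6 + O(x^7).

a_0 = -1; a_1 = 2; a_2 = 0; a_3 = -1/6; a_4 = -1/3; a_5 = 9/40; a_6 = 1/20


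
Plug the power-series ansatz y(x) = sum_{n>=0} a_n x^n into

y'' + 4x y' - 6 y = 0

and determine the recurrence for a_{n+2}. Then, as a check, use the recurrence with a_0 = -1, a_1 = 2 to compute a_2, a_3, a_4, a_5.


Substitute y = sum_n a_n x^n.
y''(x) has coefficient (n+2)(n+1) a_{n+2} at x^n;
4 x y'(x) has coefficient 4 n a_n at x^n (shift);
-6 y(x) has coefficient -6 a_n at x^n.
Matching x^n: (n+2)(n+1) a_{n+2} + (4n - 6) a_n = 0.
Thus a_{n+2} = (-4n + 6) / ((n+1)(n+2)) * a_n.

Check with a_0 = -1, a_1 = 2 (apply the recurrence for n = 0, 1, 2, 3): a_0 = -1, a_1 = 2, a_2 = -3, a_3 = 2/3, a_4 = 1/2, a_5 = -1/5.

a_(n+2) = (-4n + 6) / ((n+1)(n+2)) * a_n; check: a_0 = -1, a_1 = 2, a_2 = -3, a_3 = 2/3, a_4 = 1/2, a_5 = -1/5


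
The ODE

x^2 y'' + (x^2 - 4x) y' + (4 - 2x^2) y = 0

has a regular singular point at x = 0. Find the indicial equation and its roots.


Divide by x^2 to reach normal form y'' + P_1(x) y' + P_2(x) y = 0 with P_1(x) = 1 - 4/x and P_2(x) = -2 + 4/x^2.
x = 0 is a singular point because the y'-coefficient 1 - 4/x has a pole at x = 0 and the y-coefficient -2 + 4/x^2 has a pole at x = 0.
It is a regular singular point because x P_1(x) = p(x) = x - 4 and x^2 P_2(x) = q(x) = 4 - 2x^2 are polynomials, hence analytic at x = 0.
p(0) = -4,  q(0) = 4.
Indicial equation: r(r-1) + p(0) r + q(0) = 0, i.e. r^2 + (p(0) - 1) r + q(0) = 0, i.e. r^2 - 5 r + 4 = 0.
Discriminant: (-5)^2 - 4(4) = 9, so r = (5 ± 3)/2.
Solving: r_1 = 4, r_2 = 1.

indicial: r^2 - 5 r + 4 = 0; roots r_1 = 4, r_2 = 1


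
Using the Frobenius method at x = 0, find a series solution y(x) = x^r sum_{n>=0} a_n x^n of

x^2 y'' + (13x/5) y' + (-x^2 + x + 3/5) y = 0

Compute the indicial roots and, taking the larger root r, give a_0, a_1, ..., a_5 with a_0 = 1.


Write in Frobenius form y'' + (p(x)/x) y' + (q(x)/x^2) y = 0:
  p(x) = 13/5,  q(x) = -x^2 + x + 3/5.
Indicial equation: r(r-1) + (13/5) r + (3/5) = 0 -> roots r_1 = -3/5, r_2 = -1.
Take r = r_1 = -3/5. Let y(x) = x^r sum_{n>=0} a_n x^n with a_0 = 1.
Substitute y = x^r sum a_n x^n and match x^{r+n}. The recurrence is
  D(n) a_n + 1 a_{n-1} - 1 a_{n-2} = 0,  where D(n) = (r+n)(r+n-1) + (13/5)(r+n) + (3/5).
  a_n = [-1 a_{n-1} + 1 a_{n-2}] / D(n).
Since the indicial polynomial factors as (r - r_1)(r - r_2), D(n) = (r_1 + n - r_1)(r_1 + n - r_2) = n(n + 2/5).
Evaluating step by step (a_0 = 1):
  n = 1: D(1) = 1(1 + 2/5) = 7/5; numerator = -1(1) = -1; a_1 = (-1)/(7/5) = -5/7
  n = 2: D(2) = 2(2 + 2/5) = 24/5; numerator = -1(-5/7) + 1(1) = 12/7; a_2 = (12/7)/(24/5) = 5/14
  n = 3: D(3) = 3(3 + 2/5) = 51/5; numerator = -1(5/14) + 1(-5/7) = -15/14; a_3 = (-15/14)/(51/5) = -25/238
  n = 4: D(4) = 4(4 + 2/5) = 88/5; numerator = -1(-25/238) + 1(5/14) = 55/119; a_4 = (55/119)/(88/5) = 25/952
  n = 5: D(5) = 5(5 + 2/5) = 27; numerator = -1(25/952) + 1(-25/238) = -125/952; a_5 = (-125/952)/(27) = -125/25704

r = -3/5; a_0 = 1; a_1 = -5/7; a_2 = 5/14; a_3 = -25/238; a_4 = 25/952; a_5 = -125/25704


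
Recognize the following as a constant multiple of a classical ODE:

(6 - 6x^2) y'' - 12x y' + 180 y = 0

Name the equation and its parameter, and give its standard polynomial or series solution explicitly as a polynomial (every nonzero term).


All three coefficients share the factor 6; dividing through by 6 gives  (1 - x^2) y'' - 2x y' + 30 y = 0.
This matches the Legendre equation (1 - x^2) y'' - 2x y' + n(n+1) y = 0 (note the -2x y' term) with n(n+1) = 30, so n = 5; the polynomial solution is P_5(x).
With y = sum_k a_k x^k, matching x^k gives (k+2)(k+1) a_{k+2} = [k(k+1) - n(n+1)] a_k = (k - 5)(k + 6) a_k. The right side vanishes at k = 5, so the series with the parity of 5 terminates at degree 5.
Standard normalization (P_n(1) = 1): leading coefficient (2n)!/(2^n (n!)^2) = 3628800/(32*14400) = 63/8, so a_5 = 63/8. Work downward with a_k = (k+1)(k+2) a_{k+2} / ((k - 5)(k + 6)):
  a_3 = (4)(5)(63/8) / ((3 - 5)(3 + 6)) = (315/2)/(-18) = -35/4
  a_1 = (2)(3)(-35/4) / ((1 - 5)(1 + 6)) = (-105/2)/(-28) = 15/8
Hence P_5(x) = 63 x^5/8 - 35 x^3/4 + 15 x/8.

P_5(x); series = 63 x^5/8 - 35 x^3/4 + 15 x/8


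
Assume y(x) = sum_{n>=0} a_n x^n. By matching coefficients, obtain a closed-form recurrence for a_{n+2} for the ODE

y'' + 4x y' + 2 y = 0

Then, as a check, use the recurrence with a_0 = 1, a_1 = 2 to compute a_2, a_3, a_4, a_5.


Substitute y = sum_n a_n x^n.
y''(x) has coefficient (n+2)(n+1) a_{n+2} at x^n;
4 x y'(x) has coefficient 4 n a_n at x^n (shift);
2 y(x) has coefficient 2 a_n at x^n.
Matching x^n: (n+2)(n+1) a_{n+2} + (4n + 2) a_n = 0.
Thus a_{n+2} = (-4n - 2) / ((n+1)(n+2)) * a_n.

Check with a_0 = 1, a_1 = 2 (apply the recurrence for n = 0, 1, 2, 3): a_0 = 1, a_1 = 2, a_2 = -1, a_3 = -2, a_4 = 5/6, a_5 = 7/5.

a_(n+2) = (-4n - 2) / ((n+1)(n+2)) * a_n; check: a_0 = 1, a_1 = 2, a_2 = -1, a_3 = -2, a_4 = 5/6, a_5 = 7/5


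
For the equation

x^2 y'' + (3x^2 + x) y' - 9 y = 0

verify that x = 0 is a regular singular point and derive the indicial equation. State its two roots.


Divide by x^2 to reach normal form y'' + P_1(x) y' + P_2(x) y = 0 with P_1(x) = 3 + 1/x and P_2(x) = -9/x^2.
x = 0 is a singular point because the y'-coefficient 3 + 1/x has a pole at x = 0 and the y-coefficient -9/x^2 has a pole at x = 0.
It is a regular singular point because x P_1(x) = p(x) = 3x + 1 and x^2 P_2(x) = q(x) = -9 are polynomials, hence analytic at x = 0.
p(0) = 1,  q(0) = -9.
Indicial equation: r(r-1) + p(0) r + q(0) = 0, i.e. r^2 + (p(0) - 1) r + q(0) = 0, i.e. r^2 - 9 = 0.
Discriminant: (0)^2 - 4(-9) = 36, so r = (0 ± 6)/2.
Solving: r_1 = 3, r_2 = -3.

indicial: r^2 - 9 = 0; roots r_1 = 3, r_2 = -3


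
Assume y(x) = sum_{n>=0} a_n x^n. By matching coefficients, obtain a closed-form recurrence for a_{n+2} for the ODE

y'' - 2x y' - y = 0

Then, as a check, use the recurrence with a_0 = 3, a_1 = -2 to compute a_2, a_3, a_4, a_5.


Substitute y = sum_n a_n x^n.
y''(x) has coefficient (n+2)(n+1) a_{n+2} at x^n;
-2 x y'(x) has coefficient -2 n a_n at x^n (shift);
-y(x) has coefficient -1 a_n at x^n.
Matching x^n: (n+2)(n+1) a_{n+2} + (-2n - 1) a_n = 0.
Thus a_{n+2} = (2n + 1) / ((n+1)(n+2)) * a_n.

Check with a_0 = 3, a_1 = -2 (apply the recurrence for n = 0, 1, 2, 3): a_0 = 3, a_1 = -2, a_2 = 3/2, a_3 = -1, a_4 = 5/8, a_5 = -7/20.

a_(n+2) = (2n + 1) / ((n+1)(n+2)) * a_n; check: a_0 = 3, a_1 = -2, a_2 = 3/2, a_3 = -1, a_4 = 5/8, a_5 = -7/20


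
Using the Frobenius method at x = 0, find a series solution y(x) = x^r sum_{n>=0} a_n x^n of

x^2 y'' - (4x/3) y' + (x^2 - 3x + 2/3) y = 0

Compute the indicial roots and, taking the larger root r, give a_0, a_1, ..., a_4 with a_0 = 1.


Write in Frobenius form y'' + (p(x)/x) y' + (q(x)/x^2) y = 0:
  p(x) = -4/3,  q(x) = x^2 - 3x + 2/3.
Indicial equation: r(r-1) + (-4/3) r + (2/3) = 0 -> roots r_1 = 2, r_2 = 1/3.
Take r = r_1 = 2. Let y(x) = x^r sum_{n>=0} a_n x^n with a_0 = 1.
Substitute y = x^r sum a_n x^n and match x^{r+n}. The recurrence is
  D(n) a_n - 3 a_{n-1} + 1 a_{n-2} = 0,  where D(n) = (r+n)(r+n-1) + (-4/3)(r+n) + (2/3).
  a_n = [3 a_{n-1} - 1 a_{n-2}] / D(n).
Since the indicial polynomial factors as (r - r_1)(r - r_2), D(n) = (r_1 + n - r_1)(r_1 + n - r_2) = n(n + 5/3).
Evaluating step by step (a_0 = 1):
  n = 1: D(1) = 1(1 + 5/3) = 8/3; numerator = 3(1) = 3; a_1 = (3)/(8/3) = 9/8
  n = 2: D(2) = 2(2 + 5/3) = 22/3; numerator = 3(9/8) - 1(1) = 19/8; a_2 = (19/8)/(22/3) = 57/176
  n = 3: D(3) = 3(3 + 5/3) = 14; numerator = 3(57/176) - 1(9/8) = -27/176; a_3 = (-27/176)/(14) = -27/2464
  n = 4: D(4) = 4(4 + 5/3) = 68/3; numerator = 3(-27/2464) - 1(57/176) = -879/2464; a_4 = (-879/2464)/(68/3) = -2637/167552

r = 2; a_0 = 1; a_1 = 9/8; a_2 = 57/176; a_3 = -27/2464; a_4 = -2637/167552


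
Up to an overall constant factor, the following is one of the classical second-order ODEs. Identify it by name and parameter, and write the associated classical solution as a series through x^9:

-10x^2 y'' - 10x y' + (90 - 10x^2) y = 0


All three coefficients share the factor -10; dividing through by -10 gives  x^2 y'' + x y' + (x^2 - 9) y = 0.
This matches the Bessel equation x^2 y'' + x y' + (x^2 - nu^2) y = 0 with nu^2 = 9, so nu = 3; the solution bounded at x = 0 is J_3(x).
Frobenius at x = 0: indicial roots ±nu; for r = nu the recurrence k(k + 2nu) c_k = -c_{k-2} gives the standard series J_nu(x) = sum_{k>=0} (-1)^k / (k! (k+nu)!) (x/2)^(2k+nu). Evaluate the first 4 terms:
  k = 0: (-1)^0 / (0! * 3! * 2^3) x^3 = 1/(1*6*8) x^3 = (1/48) x^3
  k = 1: (-1)^1 / (1! * 4! * 2^5) x^5 = -1/(1*24*32) x^5 = (-1/768) x^5
  k = 2: (-1)^2 / (2! * 5! * 2^7) x^7 = 1/(2*120*128) x^7 = (1/30720) x^7
  k = 3: (-1)^3 / (3! * 6! * 2^9) x^9 = -1/(6*720*512) x^9 = (-1/2211840) x^9
Hence J_3(x) = -x^9/2211840 + x^7/30720 - x^5/768 + x^3/48 + ....

J_3(x); series = -x^9/2211840 + x^7/30720 - x^5/768 + x^3/48


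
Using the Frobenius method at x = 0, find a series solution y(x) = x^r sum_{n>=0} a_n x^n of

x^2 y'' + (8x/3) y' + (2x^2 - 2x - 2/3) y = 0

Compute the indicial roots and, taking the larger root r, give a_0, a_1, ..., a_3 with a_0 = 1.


Write in Frobenius form y'' + (p(x)/x) y' + (q(x)/x^2) y = 0:
  p(x) = 8/3,  q(x) = 2x^2 - 2x - 2/3.
Indicial equation: r(r-1) + (8/3) r + (-2/3) = 0 -> roots r_1 = 1/3, r_2 = -2.
Take r = r_1 = 1/3. Let y(x) = x^r sum_{n>=0} a_n x^n with a_0 = 1.
Substitute y = x^r sum a_n x^n and match x^{r+n}. The recurrence is
  D(n) a_n - 2 a_{n-1} + 2 a_{n-2} = 0,  where D(n) = (r+n)(r+n-1) + (8/3)(r+n) + (-2/3).
  a_n = [2 a_{n-1} - 2 a_{n-2}] / D(n).
Since the indicial polynomial factors as (r - r_1)(r - r_2), D(n) = (r_1 + n - r_1)(r_1 + n - r_2) = n(n + 7/3).
Evaluating step by step (a_0 = 1):
  n = 1: D(1) = 1(1 + 7/3) = 10/3; numerator = 2(1) = 2; a_1 = (2)/(10/3) = 3/5
  n = 2: D(2) = 2(2 + 7/3) = 26/3; numerator = 2(3/5) - 2(1) = -4/5; a_2 = (-4/5)/(26/3) = -6/65
  n = 3: D(3) = 3(3 + 7/3) = 16; numerator = 2(-6/65) - 2(3/5) = -18/13; a_3 = (-18/13)/(16) = -9/104

r = 1/3; a_0 = 1; a_1 = 3/5; a_2 = -6/65; a_3 = -9/104


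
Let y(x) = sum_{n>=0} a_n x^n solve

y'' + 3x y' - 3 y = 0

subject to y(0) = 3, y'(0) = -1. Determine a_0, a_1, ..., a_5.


Ansatz: y(x) = sum_{n>=0} a_n x^n, so y'(x) = sum_{n>=1} n a_n x^(n-1) and y''(x) = sum_{n>=2} n(n-1) a_n x^(n-2).
Substitute into P(x) y'' + Q(x) y' + R(x) y = 0 with P(x) = 1, Q(x) = 3x, R(x) = -3, and match powers of x.
Initial conditions: a_0 = 3, a_1 = -1.
Setting the coefficient of each power of x to zero and solving order by order (substituting the coefficients already found):
  x^0: 2 a_2 - 3 a_0 = 0  ->  2 a_2 = 3 a_0 = 9  ->  a_2 = 9/2
  x^1: 6 a_3 = 0  ->  a_3 = 0
  x^2: 12 a_4 + 3 a_2 = 0  ->  12 a_4 = -3 a_2 = -27/2  ->  a_4 = -9/8
  x^3: 20 a_5 + 6 a_3 = 0  ->  20 a_5 = -6 a_3 = 0  ->  a_5 = 0
Truncated series: y(x) = 3 - x + (9/2) x^2 - (9/8) x^4 + O(x^6).

a_0 = 3; a_1 = -1; a_2 = 9/2; a_3 = 0; a_4 = -9/8; a_5 = 0


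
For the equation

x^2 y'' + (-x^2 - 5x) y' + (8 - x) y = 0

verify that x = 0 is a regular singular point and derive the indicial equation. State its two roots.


Divide by x^2 to reach normal form y'' + P_1(x) y' + P_2(x) y = 0 with P_1(x) = -1 - 5/x and P_2(x) = -1/x + 8/x^2.
x = 0 is a singular point because the y'-coefficient -1 - 5/x has a pole at x = 0 and the y-coefficient -1/x + 8/x^2 has a pole at x = 0.
It is a regular singular point because x P_1(x) = p(x) = -x - 5 and x^2 P_2(x) = q(x) = 8 - x are polynomials, hence analytic at x = 0.
p(0) = -5,  q(0) = 8.
Indicial equation: r(r-1) + p(0) r + q(0) = 0, i.e. r^2 + (p(0) - 1) r + q(0) = 0, i.e. r^2 - 6 r + 8 = 0.
Discriminant: (-6)^2 - 4(8) = 4, so r = (6 ± 2)/2.
Solving: r_1 = 4, r_2 = 2.

indicial: r^2 - 6 r + 8 = 0; roots r_1 = 4, r_2 = 2


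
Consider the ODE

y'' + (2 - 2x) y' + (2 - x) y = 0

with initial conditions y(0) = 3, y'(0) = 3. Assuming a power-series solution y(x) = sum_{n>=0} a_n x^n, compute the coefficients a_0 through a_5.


Ansatz: y(x) = sum_{n>=0} a_n x^n, so y'(x) = sum_{n>=1} n a_n x^(n-1) and y''(x) = sum_{n>=2} n(n-1) a_n x^(n-2).
Substitute into P(x) y'' + Q(x) y' + R(x) y = 0 with P(x) = 1, Q(x) = 2 - 2x, R(x) = 2 - x, and match powers of x.
Initial conditions: a_0 = 3, a_1 = 3.
Setting the coefficient of each power of x to zero and solving order by order (substituting the coefficients already found):
  x^0: 2 a_2 + 2 a_1 + 2 a_0 = 0  ->  2 a_2 = -2 a_1 - 2 a_0 = -12  ->  a_2 = -6
  x^1: 6 a_3 + 4 a_2 - a_0 = 0  ->  6 a_3 = -4 a_2 + a_0 = 27  ->  a_3 = 9/2
  x^2: 12 a_4 + 6 a_3 - 2 a_2 - a_1 = 0  ->  12 a_4 = -6 a_3 + 2 a_2 + a_1 = -36  ->  a_4 = -3
  x^3: 20 a_5 + 8 a_4 - 4 a_3 - a_2 = 0  ->  20 a_5 = -8 a_4 + 4 a_3 + a_2 = 36  ->  a_5 = 9/5
Truncated series: y(x) = 3 + 3 x - 6 x^2 + (9/2) x^3 - 3 x^4 + (9/5) x^5 + O(x^6).

a_0 = 3; a_1 = 3; a_2 = -6; a_3 = 9/2; a_4 = -3; a_5 = 9/5


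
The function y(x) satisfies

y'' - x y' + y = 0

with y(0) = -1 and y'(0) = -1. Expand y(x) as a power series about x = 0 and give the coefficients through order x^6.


Ansatz: y(x) = sum_{n>=0} a_n x^n, so y'(x) = sum_{n>=1} n a_n x^(n-1) and y''(x) = sum_{n>=2} n(n-1) a_n x^(n-2).
Substitute into P(x) y'' + Q(x) y' + R(x) y = 0 with P(x) = 1, Q(x) = -x, R(x) = 1, and match powers of x.
Initial conditions: a_0 = -1, a_1 = -1.
Setting the coefficient of each power of x to zero and solving order by order (substituting the coefficients already found):
  x^0: 2 a_2 + a_0 = 0  ->  2 a_2 = -a_0 = 1  ->  a_2 = 1/2
  x^1: 6 a_3 = 0  ->  a_3 = 0
  x^2: 12 a_4 - a_2 = 0  ->  12 a_4 = a_2 = 1/2  ->  a_4 = 1/24
  x^3: 20 a_5 - 2 a_3 = 0  ->  20 a_5 = 2 a_3 = 0  ->  a_5 = 0
  x^4: 30 a_6 - 3 a_4 = 0  ->  30 a_6 = 3 a_4 = 1/8  ->  a_6 = 1/240
Truncated series: y(x) = -1 - x + (1/2) x^2 + (1/24) x^4 + (1/240) x^6 + O(x^7).

a_0 = -1; a_1 = -1; a_2 = 1/2; a_3 = 0; a_4 = 1/24; a_5 = 0; a_6 = 1/240


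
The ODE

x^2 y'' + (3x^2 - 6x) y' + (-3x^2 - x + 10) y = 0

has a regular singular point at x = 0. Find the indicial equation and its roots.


Divide by x^2 to reach normal form y'' + P_1(x) y' + P_2(x) y = 0 with P_1(x) = 3 - 6/x and P_2(x) = -3 - 1/x + 10/x^2.
x = 0 is a singular point because the y'-coefficient 3 - 6/x has a pole at x = 0 and the y-coefficient -3 - 1/x + 10/x^2 has a pole at x = 0.
It is a regular singular point because x P_1(x) = p(x) = 3x - 6 and x^2 P_2(x) = q(x) = -3x^2 - x + 10 are polynomials, hence analytic at x = 0.
p(0) = -6,  q(0) = 10.
Indicial equation: r(r-1) + p(0) r + q(0) = 0, i.e. r^2 + (p(0) - 1) r + q(0) = 0, i.e. r^2 - 7 r + 10 = 0.
Discriminant: (-7)^2 - 4(10) = 9, so r = (7 ± 3)/2.
Solving: r_1 = 5, r_2 = 2.

indicial: r^2 - 7 r + 10 = 0; roots r_1 = 5, r_2 = 2
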